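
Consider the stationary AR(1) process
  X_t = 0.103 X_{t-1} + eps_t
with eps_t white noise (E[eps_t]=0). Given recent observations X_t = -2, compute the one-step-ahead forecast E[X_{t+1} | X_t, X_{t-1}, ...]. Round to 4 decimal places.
E[X_{t+1} \mid \mathcal F_t] = -0.2060

For an AR(p) model X_t = c + sum_i phi_i X_{t-i} + eps_t, the
one-step-ahead conditional mean is
  E[X_{t+1} | X_t, ...] = c + sum_i phi_i X_{t+1-i}.
Substitute known values:
  E[X_{t+1} | ...] = (0.103) * (-2)
                   = -0.2060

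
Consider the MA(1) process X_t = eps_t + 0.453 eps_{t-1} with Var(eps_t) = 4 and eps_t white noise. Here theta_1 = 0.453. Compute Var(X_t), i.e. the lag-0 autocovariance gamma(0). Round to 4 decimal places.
\gamma(0) = 4.8208

For an MA(q) process X_t = eps_t + sum_i theta_i eps_{t-i} with
Var(eps_t) = sigma^2, the variance is
  gamma(0) = sigma^2 * (1 + sum_i theta_i^2).
  sum_i theta_i^2 = (0.453)^2 = 0.205209.
  gamma(0) = 4 * (1 + 0.205209) = 4 * 1.205209 = 4.820836, which rounds to 4.8208.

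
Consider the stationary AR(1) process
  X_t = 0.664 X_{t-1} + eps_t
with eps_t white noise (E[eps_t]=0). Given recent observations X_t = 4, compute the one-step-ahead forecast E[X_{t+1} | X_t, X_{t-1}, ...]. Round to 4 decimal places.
E[X_{t+1} \mid \mathcal F_t] = 2.6560

For an AR(p) model X_t = c + sum_i phi_i X_{t-i} + eps_t, the
one-step-ahead conditional mean is
  E[X_{t+1} | X_t, ...] = c + sum_i phi_i X_{t+1-i}.
Substitute known values:
  E[X_{t+1} | ...] = (0.664) * (4)
                   = 2.6560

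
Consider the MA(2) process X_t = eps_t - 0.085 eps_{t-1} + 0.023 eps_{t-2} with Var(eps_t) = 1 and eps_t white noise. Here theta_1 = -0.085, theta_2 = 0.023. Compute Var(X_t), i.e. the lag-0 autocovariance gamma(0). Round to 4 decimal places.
\gamma(0) = 1.0078

For an MA(q) process X_t = eps_t + sum_i theta_i eps_{t-i} with
Var(eps_t) = sigma^2, the variance is
  gamma(0) = sigma^2 * (1 + sum_i theta_i^2).
  sum_i theta_i^2 = (-0.085)^2 + (0.023)^2 = 0.007225 + 0.000529 = 0.007754.
  gamma(0) = 1 * (1 + 0.007754) = 1 * 1.007754 = 1.007754, which rounds to 1.0078.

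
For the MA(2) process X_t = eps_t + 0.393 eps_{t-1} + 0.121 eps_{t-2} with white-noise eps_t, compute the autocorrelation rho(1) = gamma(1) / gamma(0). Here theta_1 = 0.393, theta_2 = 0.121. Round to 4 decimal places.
\rho(1) = 0.3768

For an MA(q) process with theta_0 = 1, the autocovariance is
  gamma(k) = sigma^2 * sum_{i=0..q-k} theta_i * theta_{i+k},
and rho(k) = gamma(k) / gamma(0). Sigma^2 cancels.
  numerator   = (1)*(0.393) + (0.393)*(0.121) = 0.440553.
  denominator = (1)^2 + (0.393)^2 + (0.121)^2 = 1.16909.
  rho(1) = 0.440553 / 1.16909 = 0.3768.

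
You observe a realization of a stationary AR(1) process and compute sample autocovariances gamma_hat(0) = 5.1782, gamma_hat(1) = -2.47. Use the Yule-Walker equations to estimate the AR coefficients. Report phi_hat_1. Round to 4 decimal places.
\hat\phi_{1} = -0.4770

The Yule-Walker equations for an AR(p) process read, in matrix form,
  Gamma_p phi = r_p,   with   (Gamma_p)_{ij} = gamma(|i - j|),
                       (r_p)_i = gamma(i),   i,j = 1..p.
Substitute the sample gammas (Toeplitz matrix and right-hand side of size 1):
  Gamma_p = [[5.1782]]
  r_p     = [-2.47]
With p = 1 this is the single equation gamma(0) phi_1 = gamma(1):
  phi_hat_1 = gamma(1) / gamma(0) = -2.47 / 5.1782 = -0.4770.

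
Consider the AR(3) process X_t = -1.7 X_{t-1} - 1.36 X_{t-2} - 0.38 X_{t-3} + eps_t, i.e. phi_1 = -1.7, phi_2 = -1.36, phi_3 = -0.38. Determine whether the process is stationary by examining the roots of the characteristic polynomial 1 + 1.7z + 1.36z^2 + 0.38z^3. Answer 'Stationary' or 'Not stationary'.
\text{Stationary}

The AR(p) characteristic polynomial is P(z) = 1 + 1.7z + 1.36z^2 + 0.38z^3.
Stationarity requires all roots to lie outside the unit circle, i.e. |z| > 1 for every root.
Degree 3: look for a simple real root z0 first, then factor out (1 - z/z0) and solve the remaining quadratic.
Testing z0 = -2: P(-2) = 1 + (1.7)(-2) + (1.36)(-2)^2 + (0.38)(-2)^3
  = 1 + (-3.4) + (5.44) + (-3.04) = 0.  So z_0 = -2 is a root, |z_0| = 2.
Divide out the factor (1 + 0.5 z) = (1 - z/z0) (since 1/z0 = -0.5):
  P(z) = (1 + 0.5 z)(1 + (1.2) z + (0.76) z^2)
  [check: z-coef 1.2 - (-0.5) = 1.7; z^2-coef 0.76 - (-0.5)(1.2) = 1.36; z^3-coef -(-0.5)(0.76) = 0.38.]
Remaining roots from the quadratic factor 1 + (1.2) z + (0.76) z^2:
  Set 1 + (1.2) z + (0.76) z^2 = 0, i.e. a z^2 + b z + c = 0 with a = 0.76, b = 1.2, c = 1.
  Discriminant D = b^2 - 4ac = (1.2)^2 - 4*(0.76)*1 = 1.44 - (3.04) = -1.6.
  D < 0, so the roots are the complex-conjugate pair z = (-b +/- i sqrt(-D)) / (2a) = -0.7895 +/- 0.8322i.
  For a conjugate pair |z|^2 = z * conj(z) = (product of roots) = c/a = 1/(0.76) = 1.315789, so |z| = sqrt(1.315789) = 1.1471 for both roots.
Moduli of all roots: 2.0000, 1.1471, 1.1471.
All moduli strictly greater than 1? Yes.
Verdict: Stationary.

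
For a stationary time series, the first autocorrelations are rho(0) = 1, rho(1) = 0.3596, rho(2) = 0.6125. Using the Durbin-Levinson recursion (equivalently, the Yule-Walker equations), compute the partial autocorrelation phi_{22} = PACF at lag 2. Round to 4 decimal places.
\phi_{22} = 0.5549

The PACF at lag k is phi_{kk}, the last component of the solution
to the Yule-Walker system G_k phi = r_k where
  (G_k)_{ij} = rho(|i - j|), (r_k)_i = rho(i), i,j = 1..k.
Equivalently, Durbin-Levinson gives phi_{kk} iteratively:
  phi_{11} = rho(1)
  phi_{kk} = [rho(k) - sum_{j=1..k-1} phi_{k-1,j} rho(k-j)]
            / [1 - sum_{j=1..k-1} phi_{k-1,j} rho(j)],
  phi_{k,j} = phi_{k-1,j} - phi_{kk} phi_{k-1,k-j},  j = 1..k-1.
Step k = 1:
  phi_11 = rho(1) = 0.3596.
Step k = 2:
  phi_22 = [rho(2) - phi_11 rho(1)] / [1 - phi_11 rho(1)] = [0.6125 - (0.3596)(0.3596)] / [1 - (0.3596)(0.3596)]
         = 0.48318784 / 0.87068784 = 0.5549.
Therefore phi_{22} = 0.5549.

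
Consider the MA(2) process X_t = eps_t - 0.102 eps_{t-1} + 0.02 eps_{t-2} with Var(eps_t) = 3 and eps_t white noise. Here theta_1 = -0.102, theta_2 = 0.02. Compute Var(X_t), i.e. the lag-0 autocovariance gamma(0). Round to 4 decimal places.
\gamma(0) = 3.0324

For an MA(q) process X_t = eps_t + sum_i theta_i eps_{t-i} with
Var(eps_t) = sigma^2, the variance is
  gamma(0) = sigma^2 * (1 + sum_i theta_i^2).
  sum_i theta_i^2 = (-0.102)^2 + (0.02)^2 = 0.010404 + 0.0004 = 0.010804.
  gamma(0) = 3 * (1 + 0.010804) = 3 * 1.010804 = 3.032412, which rounds to 3.0324.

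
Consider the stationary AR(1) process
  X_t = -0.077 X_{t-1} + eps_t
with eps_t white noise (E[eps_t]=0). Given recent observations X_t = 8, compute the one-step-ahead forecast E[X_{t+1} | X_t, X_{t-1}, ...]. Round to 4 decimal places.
E[X_{t+1} \mid \mathcal F_t] = -0.6160

For an AR(p) model X_t = c + sum_i phi_i X_{t-i} + eps_t, the
one-step-ahead conditional mean is
  E[X_{t+1} | X_t, ...] = c + sum_i phi_i X_{t+1-i}.
Substitute known values:
  E[X_{t+1} | ...] = (-0.077) * (8)
                   = -0.6160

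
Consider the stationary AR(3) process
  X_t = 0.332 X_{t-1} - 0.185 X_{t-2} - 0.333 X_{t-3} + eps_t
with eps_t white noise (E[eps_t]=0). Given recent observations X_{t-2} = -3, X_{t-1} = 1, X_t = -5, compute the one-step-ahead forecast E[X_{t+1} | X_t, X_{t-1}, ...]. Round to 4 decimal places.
E[X_{t+1} \mid \mathcal F_t] = -0.8460

For an AR(p) model X_t = c + sum_i phi_i X_{t-i} + eps_t, the
one-step-ahead conditional mean is
  E[X_{t+1} | X_t, ...] = c + sum_i phi_i X_{t+1-i}.
Substitute known values:
  E[X_{t+1} | ...] = (0.332) * (-5) + (-0.185) * (1) + (-0.333) * (-3)
                   = -0.8460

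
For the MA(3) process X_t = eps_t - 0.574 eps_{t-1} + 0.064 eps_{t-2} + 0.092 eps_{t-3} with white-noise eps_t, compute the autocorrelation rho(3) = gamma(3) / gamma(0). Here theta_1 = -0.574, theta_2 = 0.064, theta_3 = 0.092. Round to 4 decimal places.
\rho(3) = 0.0686

For an MA(q) process with theta_0 = 1, the autocovariance is
  gamma(k) = sigma^2 * sum_{i=0..q-k} theta_i * theta_{i+k},
and rho(k) = gamma(k) / gamma(0). Sigma^2 cancels.
  numerator   = (1)*(0.092) = 0.092.
  denominator = (1)^2 + (-0.574)^2 + (0.064)^2 + (0.092)^2 = 1.342036.
  rho(3) = 0.092 / 1.342036 = 0.0686.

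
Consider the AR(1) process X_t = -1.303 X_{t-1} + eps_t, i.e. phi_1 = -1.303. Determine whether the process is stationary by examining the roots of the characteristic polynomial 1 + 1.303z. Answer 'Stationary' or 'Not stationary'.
\text{Not stationary}

The AR(p) characteristic polynomial is P(z) = 1 + 1.303z.
Stationarity requires all roots to lie outside the unit circle, i.e. |z| > 1 for every root.
This is linear in z: 1 + (1.303) z = 0  =>  z = -1/(1.303) = -0.76746,  |z| = 0.76746.
Moduli of all roots: 0.7675.
All moduli strictly greater than 1? No.
Verdict: Not stationary.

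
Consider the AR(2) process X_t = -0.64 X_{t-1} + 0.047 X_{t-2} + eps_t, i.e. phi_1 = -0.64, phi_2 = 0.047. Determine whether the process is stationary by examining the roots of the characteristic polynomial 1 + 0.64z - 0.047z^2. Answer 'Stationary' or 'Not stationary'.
\text{Stationary}

The AR(p) characteristic polynomial is P(z) = 1 + 0.64z - 0.047z^2.
Stationarity requires all roots to lie outside the unit circle, i.e. |z| > 1 for every root.
Set 1 + (0.64) z + (-0.047) z^2 = 0, i.e. a z^2 + b z + c = 0 with a = -0.047, b = 0.64, c = 1.
Discriminant D = b^2 - 4ac = (0.64)^2 - 4*(-0.047)*1 = 0.4096 - (-0.188) = 0.5976.
D >= 0, so the roots are real: z = (-b +/- sqrt(D)) / (2a) = (-0.64 +/- 0.773046) / (-0.094).
  z_1 = (-0.64 + 0.773046) / (-0.094) = -1.4154,   |z_1| = 1.4154.
  z_2 = (-0.64 - 0.773046) / (-0.094) = 15.0324,   |z_2| = 15.0324.
Moduli of all roots: 1.4154, 15.0324.
All moduli strictly greater than 1? Yes.
Verdict: Stationary.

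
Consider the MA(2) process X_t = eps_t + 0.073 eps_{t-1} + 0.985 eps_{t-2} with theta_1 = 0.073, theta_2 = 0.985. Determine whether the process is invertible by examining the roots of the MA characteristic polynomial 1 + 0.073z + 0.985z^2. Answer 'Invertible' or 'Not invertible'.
\text{Invertible}

The MA(q) characteristic polynomial is P(z) = 1 + 0.073z + 0.985z^2.
Invertibility requires all roots to lie outside the unit circle, i.e. |z| > 1 for every root.
Set 1 + (0.073) z + (0.985) z^2 = 0, i.e. a z^2 + b z + c = 0 with a = 0.985, b = 0.073, c = 1.
Discriminant D = b^2 - 4ac = (0.073)^2 - 4*(0.985)*1 = 0.005329 - (3.94) = -3.934671.
D < 0, so the roots are the complex-conjugate pair z = (-b +/- i sqrt(-D)) / (2a) = -0.0371 +/- 1.0069i.
For a conjugate pair |z|^2 = z * conj(z) = (product of roots) = c/a = 1/(0.985) = 1.015228, so |z| = sqrt(1.015228) = 1.0076 for both roots.
Moduli of all roots: 1.0076, 1.0076.
All moduli strictly greater than 1? Yes.
Verdict: Invertible.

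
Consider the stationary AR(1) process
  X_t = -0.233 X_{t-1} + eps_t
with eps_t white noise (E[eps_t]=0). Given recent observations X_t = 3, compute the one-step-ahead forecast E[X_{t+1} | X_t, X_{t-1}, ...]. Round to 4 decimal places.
E[X_{t+1} \mid \mathcal F_t] = -0.6990

For an AR(p) model X_t = c + sum_i phi_i X_{t-i} + eps_t, the
one-step-ahead conditional mean is
  E[X_{t+1} | X_t, ...] = c + sum_i phi_i X_{t+1-i}.
Substitute known values:
  E[X_{t+1} | ...] = (-0.233) * (3)
                   = -0.6990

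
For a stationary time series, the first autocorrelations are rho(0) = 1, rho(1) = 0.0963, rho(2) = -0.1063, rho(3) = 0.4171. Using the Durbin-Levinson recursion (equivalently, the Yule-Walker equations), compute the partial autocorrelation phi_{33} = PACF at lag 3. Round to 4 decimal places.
\phi_{33} = 0.4500

The PACF at lag k is phi_{kk}, the last component of the solution
to the Yule-Walker system G_k phi = r_k where
  (G_k)_{ij} = rho(|i - j|), (r_k)_i = rho(i), i,j = 1..k.
Equivalently, Durbin-Levinson gives phi_{kk} iteratively:
  phi_{11} = rho(1)
  phi_{kk} = [rho(k) - sum_{j=1..k-1} phi_{k-1,j} rho(k-j)]
            / [1 - sum_{j=1..k-1} phi_{k-1,j} rho(j)],
  phi_{k,j} = phi_{k-1,j} - phi_{kk} phi_{k-1,k-j},  j = 1..k-1.
Step k = 1:
  phi_11 = rho(1) = 0.0963.
Step k = 2:
  phi_22 = [rho(2) - phi_11 rho(1)] / [1 - phi_11 rho(1)] = [-0.1063 - (0.0963)(0.0963)] / [1 - (0.0963)(0.0963)]
         = -0.11557369 / 0.99072631 = -0.116656.
  Update: phi_21 = phi_11 - phi_22 phi_11 = 0.0963 - (-0.116656)(0.0963) = 0.107534.
Step k = 3:
  phi_33 = [rho(3) - phi_21 rho(2) - phi_22 rho(1)] / [1 - phi_21 rho(1) - phi_22 rho(2)]
    numerator   = 0.4171 - (0.107534)(-0.1063) - (-0.116656)(0.0963) = 0.43976478
    denominator = 1 - (0.107534)(0.0963) - (-0.116656)(-0.1063) = 0.977244
  phi_33 = 0.43976478 / 0.977244 = 0.45.
Therefore phi_{33} = 0.4500.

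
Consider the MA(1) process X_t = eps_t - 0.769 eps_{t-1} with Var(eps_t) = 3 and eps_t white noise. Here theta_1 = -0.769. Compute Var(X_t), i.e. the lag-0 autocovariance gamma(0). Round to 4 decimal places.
\gamma(0) = 4.7741

For an MA(q) process X_t = eps_t + sum_i theta_i eps_{t-i} with
Var(eps_t) = sigma^2, the variance is
  gamma(0) = sigma^2 * (1 + sum_i theta_i^2).
  sum_i theta_i^2 = (-0.769)^2 = 0.591361.
  gamma(0) = 3 * (1 + 0.591361) = 3 * 1.591361 = 4.774083, which rounds to 4.7741.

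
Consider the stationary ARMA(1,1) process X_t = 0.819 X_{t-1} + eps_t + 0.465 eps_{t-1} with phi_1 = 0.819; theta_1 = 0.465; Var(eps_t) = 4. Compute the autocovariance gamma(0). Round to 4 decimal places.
\gamma(0) = 24.0299

Multiply the model equation by X_{t-k} and take expectations. With theta_0 = psi_0 = 1 and psi_j the MA(infinity) weights, this gives
  gamma(k) - sum_i phi_i gamma(k-i) = c_k,
  c_k = sigma^2 * sum_{j=k..q} theta_j psi_{j-k}   (c_k = 0 for k > q),
using gamma(-m) = gamma(m).
psi-weights needed (psi_j = theta_j + sum_i phi_i psi_{j-i}):
  psi_1 = theta_1 + phi_1 = 0.465 + (0.819) = 1.284
Right-hand sides:
  c_0 = sigma^2 (1 + theta_1 psi_1) = 4 * (1 + (0.465)(1.284)) = 4 * 1.59706 = 6.38824
  c_1 = sigma^2 theta_1 = 4 * (0.465) = 1.86
  c_2 = 0
Equations for k = 0 and k = 1 (AR order 1):
  gamma(0) = phi_1 gamma(1) + c_0
  gamma(1) = phi_1 gamma(0) + c_1
Substituting the second into the first: gamma(0) (1 - phi_1^2) = c_0 + phi_1 c_1, so
  gamma(0) = (c_0 + phi_1 c_1) / (1 - phi_1^2) = (6.38824 + (0.819)(1.86)) / (1 - (0.819)^2) = 7.91158 / 0.329239 = 24.029899.
Therefore gamma(0) = 24.0299 (to 4 decimal places).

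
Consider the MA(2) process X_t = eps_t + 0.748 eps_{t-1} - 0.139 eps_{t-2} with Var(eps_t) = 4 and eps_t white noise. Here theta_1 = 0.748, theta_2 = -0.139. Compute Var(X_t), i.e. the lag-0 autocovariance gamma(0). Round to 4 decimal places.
\gamma(0) = 6.3153

For an MA(q) process X_t = eps_t + sum_i theta_i eps_{t-i} with
Var(eps_t) = sigma^2, the variance is
  gamma(0) = sigma^2 * (1 + sum_i theta_i^2).
  sum_i theta_i^2 = (0.748)^2 + (-0.139)^2 = 0.559504 + 0.019321 = 0.578825.
  gamma(0) = 4 * (1 + 0.578825) = 4 * 1.578825 = 6.3153.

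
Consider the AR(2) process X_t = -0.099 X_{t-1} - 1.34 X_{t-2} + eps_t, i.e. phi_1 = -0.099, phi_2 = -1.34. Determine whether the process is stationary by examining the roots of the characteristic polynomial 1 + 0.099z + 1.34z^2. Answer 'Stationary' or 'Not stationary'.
\text{Not stationary}

The AR(p) characteristic polynomial is P(z) = 1 + 0.099z + 1.34z^2.
Stationarity requires all roots to lie outside the unit circle, i.e. |z| > 1 for every root.
Set 1 + (0.099) z + (1.34) z^2 = 0, i.e. a z^2 + b z + c = 0 with a = 1.34, b = 0.099, c = 1.
Discriminant D = b^2 - 4ac = (0.099)^2 - 4*(1.34)*1 = 0.009801 - (5.36) = -5.350199.
D < 0, so the roots are the complex-conjugate pair z = (-b +/- i sqrt(-D)) / (2a) = -0.0369 +/- 0.8631i.
For a conjugate pair |z|^2 = z * conj(z) = (product of roots) = c/a = 1/(1.34) = 0.746269, so |z| = sqrt(0.746269) = 0.8639 for both roots.
Moduli of all roots: 0.8639, 0.8639.
All moduli strictly greater than 1? No.
Verdict: Not stationary.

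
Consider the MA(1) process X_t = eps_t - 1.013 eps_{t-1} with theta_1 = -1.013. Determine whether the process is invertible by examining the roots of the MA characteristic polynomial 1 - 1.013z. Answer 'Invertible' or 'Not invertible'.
\text{Not invertible}

The MA(q) characteristic polynomial is P(z) = 1 - 1.013z.
Invertibility requires all roots to lie outside the unit circle, i.e. |z| > 1 for every root.
This is linear in z: 1 + (-1.013) z = 0  =>  z = -1/(-1.013) = 0.987167,  |z| = 0.987167.
Moduli of all roots: 0.9872.
All moduli strictly greater than 1? No.
Verdict: Not invertible.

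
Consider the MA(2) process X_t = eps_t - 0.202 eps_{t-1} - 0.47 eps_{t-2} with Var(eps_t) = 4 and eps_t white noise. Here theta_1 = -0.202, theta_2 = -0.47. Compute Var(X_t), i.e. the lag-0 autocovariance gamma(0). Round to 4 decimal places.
\gamma(0) = 5.0468

For an MA(q) process X_t = eps_t + sum_i theta_i eps_{t-i} with
Var(eps_t) = sigma^2, the variance is
  gamma(0) = sigma^2 * (1 + sum_i theta_i^2).
  sum_i theta_i^2 = (-0.202)^2 + (-0.47)^2 = 0.040804 + 0.2209 = 0.261704.
  gamma(0) = 4 * (1 + 0.261704) = 4 * 1.261704 = 5.046816, which rounds to 5.0468.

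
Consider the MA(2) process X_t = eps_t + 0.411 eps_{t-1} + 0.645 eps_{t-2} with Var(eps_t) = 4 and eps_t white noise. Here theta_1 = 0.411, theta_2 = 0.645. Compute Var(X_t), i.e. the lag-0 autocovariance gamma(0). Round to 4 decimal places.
\gamma(0) = 6.3398

For an MA(q) process X_t = eps_t + sum_i theta_i eps_{t-i} with
Var(eps_t) = sigma^2, the variance is
  gamma(0) = sigma^2 * (1 + sum_i theta_i^2).
  sum_i theta_i^2 = (0.411)^2 + (0.645)^2 = 0.168921 + 0.416025 = 0.584946.
  gamma(0) = 4 * (1 + 0.584946) = 4 * 1.584946 = 6.339784, which rounds to 6.3398.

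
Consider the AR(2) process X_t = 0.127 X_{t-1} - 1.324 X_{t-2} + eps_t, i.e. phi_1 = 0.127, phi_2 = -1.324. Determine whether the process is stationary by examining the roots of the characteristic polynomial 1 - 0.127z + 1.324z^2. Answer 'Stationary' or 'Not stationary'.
\text{Not stationary}

The AR(p) characteristic polynomial is P(z) = 1 - 0.127z + 1.324z^2.
Stationarity requires all roots to lie outside the unit circle, i.e. |z| > 1 for every root.
Set 1 + (-0.127) z + (1.324) z^2 = 0, i.e. a z^2 + b z + c = 0 with a = 1.324, b = -0.127, c = 1.
Discriminant D = b^2 - 4ac = (-0.127)^2 - 4*(1.324)*1 = 0.016129 - (5.296) = -5.279871.
D < 0, so the roots are the complex-conjugate pair z = (-b +/- i sqrt(-D)) / (2a) = 0.048 +/- 0.8677i.
For a conjugate pair |z|^2 = z * conj(z) = (product of roots) = c/a = 1/(1.324) = 0.755287, so |z| = sqrt(0.755287) = 0.8691 for both roots.
Moduli of all roots: 0.8691, 0.8691.
All moduli strictly greater than 1? No.
Verdict: Not stationary.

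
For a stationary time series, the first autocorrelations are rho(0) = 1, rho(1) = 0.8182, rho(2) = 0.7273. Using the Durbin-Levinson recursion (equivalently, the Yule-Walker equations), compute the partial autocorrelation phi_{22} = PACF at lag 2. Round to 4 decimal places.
\phi_{22} = 0.1750

The PACF at lag k is phi_{kk}, the last component of the solution
to the Yule-Walker system G_k phi = r_k where
  (G_k)_{ij} = rho(|i - j|), (r_k)_i = rho(i), i,j = 1..k.
Equivalently, Durbin-Levinson gives phi_{kk} iteratively:
  phi_{11} = rho(1)
  phi_{kk} = [rho(k) - sum_{j=1..k-1} phi_{k-1,j} rho(k-j)]
            / [1 - sum_{j=1..k-1} phi_{k-1,j} rho(j)],
  phi_{k,j} = phi_{k-1,j} - phi_{kk} phi_{k-1,k-j},  j = 1..k-1.
Step k = 1:
  phi_11 = rho(1) = 0.8182.
Step k = 2:
  phi_22 = [rho(2) - phi_11 rho(1)] / [1 - phi_11 rho(1)] = [0.7273 - (0.8182)(0.8182)] / [1 - (0.8182)(0.8182)]
         = 0.05784876 / 0.33054876 = 0.175.
Therefore phi_{22} = 0.1750.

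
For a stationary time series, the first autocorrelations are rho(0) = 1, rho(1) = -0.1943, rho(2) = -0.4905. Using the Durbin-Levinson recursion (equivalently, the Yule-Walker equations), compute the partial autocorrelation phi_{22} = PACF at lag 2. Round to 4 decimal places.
\phi_{22} = -0.5490

The PACF at lag k is phi_{kk}, the last component of the solution
to the Yule-Walker system G_k phi = r_k where
  (G_k)_{ij} = rho(|i - j|), (r_k)_i = rho(i), i,j = 1..k.
Equivalently, Durbin-Levinson gives phi_{kk} iteratively:
  phi_{11} = rho(1)
  phi_{kk} = [rho(k) - sum_{j=1..k-1} phi_{k-1,j} rho(k-j)]
            / [1 - sum_{j=1..k-1} phi_{k-1,j} rho(j)],
  phi_{k,j} = phi_{k-1,j} - phi_{kk} phi_{k-1,k-j},  j = 1..k-1.
Step k = 1:
  phi_11 = rho(1) = -0.1943.
Step k = 2:
  phi_22 = [rho(2) - phi_11 rho(1)] / [1 - phi_11 rho(1)] = [-0.4905 - (-0.1943)(-0.1943)] / [1 - (-0.1943)(-0.1943)]
         = -0.52825249 / 0.96224751 = -0.549.
Therefore phi_{22} = -0.5490.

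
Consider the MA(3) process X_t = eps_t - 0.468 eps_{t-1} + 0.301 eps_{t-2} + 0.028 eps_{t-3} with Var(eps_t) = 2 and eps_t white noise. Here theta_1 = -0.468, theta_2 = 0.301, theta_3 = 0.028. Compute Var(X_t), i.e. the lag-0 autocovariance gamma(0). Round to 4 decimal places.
\gamma(0) = 2.6208

For an MA(q) process X_t = eps_t + sum_i theta_i eps_{t-i} with
Var(eps_t) = sigma^2, the variance is
  gamma(0) = sigma^2 * (1 + sum_i theta_i^2).
  sum_i theta_i^2 = (-0.468)^2 + (0.301)^2 + (0.028)^2 = 0.219024 + 0.090601 + 0.000784 = 0.310409.
  gamma(0) = 2 * (1 + 0.310409) = 2 * 1.310409 = 2.620818, which rounds to 2.6208.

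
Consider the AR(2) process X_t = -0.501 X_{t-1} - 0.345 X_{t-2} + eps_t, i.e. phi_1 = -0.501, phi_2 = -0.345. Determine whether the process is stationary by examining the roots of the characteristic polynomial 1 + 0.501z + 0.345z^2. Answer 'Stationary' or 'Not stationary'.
\text{Stationary}

The AR(p) characteristic polynomial is P(z) = 1 + 0.501z + 0.345z^2.
Stationarity requires all roots to lie outside the unit circle, i.e. |z| > 1 for every root.
Set 1 + (0.501) z + (0.345) z^2 = 0, i.e. a z^2 + b z + c = 0 with a = 0.345, b = 0.501, c = 1.
Discriminant D = b^2 - 4ac = (0.501)^2 - 4*(0.345)*1 = 0.251001 - (1.38) = -1.128999.
D < 0, so the roots are the complex-conjugate pair z = (-b +/- i sqrt(-D)) / (2a) = -0.7261 +/- 1.5399i.
For a conjugate pair |z|^2 = z * conj(z) = (product of roots) = c/a = 1/(0.345) = 2.898551, so |z| = sqrt(2.898551) = 1.7025 for both roots.
Moduli of all roots: 1.7025, 1.7025.
All moduli strictly greater than 1? Yes.
Verdict: Stationary.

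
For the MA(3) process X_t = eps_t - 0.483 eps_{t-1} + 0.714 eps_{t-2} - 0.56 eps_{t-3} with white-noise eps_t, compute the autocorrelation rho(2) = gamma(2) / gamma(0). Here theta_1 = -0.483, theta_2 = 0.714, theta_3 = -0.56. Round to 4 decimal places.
\rho(2) = 0.4787

For an MA(q) process with theta_0 = 1, the autocovariance is
  gamma(k) = sigma^2 * sum_{i=0..q-k} theta_i * theta_{i+k},
and rho(k) = gamma(k) / gamma(0). Sigma^2 cancels.
  numerator   = (1)*(0.714) + (-0.483)*(-0.56) = 0.98448.
  denominator = (1)^2 + (-0.483)^2 + (0.714)^2 + (-0.56)^2 = 2.056685.
  rho(2) = 0.98448 / 2.056685 = 0.4787.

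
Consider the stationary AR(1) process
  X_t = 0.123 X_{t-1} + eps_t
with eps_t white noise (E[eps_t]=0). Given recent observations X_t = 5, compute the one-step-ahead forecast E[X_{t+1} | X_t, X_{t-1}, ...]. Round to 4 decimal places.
E[X_{t+1} \mid \mathcal F_t] = 0.6150

For an AR(p) model X_t = c + sum_i phi_i X_{t-i} + eps_t, the
one-step-ahead conditional mean is
  E[X_{t+1} | X_t, ...] = c + sum_i phi_i X_{t+1-i}.
Substitute known values:
  E[X_{t+1} | ...] = (0.123) * (5)
                   = 0.6150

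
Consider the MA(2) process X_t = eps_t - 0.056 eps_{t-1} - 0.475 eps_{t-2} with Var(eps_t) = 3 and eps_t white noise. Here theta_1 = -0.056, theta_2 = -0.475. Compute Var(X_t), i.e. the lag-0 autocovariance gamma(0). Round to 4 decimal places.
\gamma(0) = 3.6863

For an MA(q) process X_t = eps_t + sum_i theta_i eps_{t-i} with
Var(eps_t) = sigma^2, the variance is
  gamma(0) = sigma^2 * (1 + sum_i theta_i^2).
  sum_i theta_i^2 = (-0.056)^2 + (-0.475)^2 = 0.003136 + 0.225625 = 0.228761.
  gamma(0) = 3 * (1 + 0.228761) = 3 * 1.228761 = 3.686283, which rounds to 3.6863.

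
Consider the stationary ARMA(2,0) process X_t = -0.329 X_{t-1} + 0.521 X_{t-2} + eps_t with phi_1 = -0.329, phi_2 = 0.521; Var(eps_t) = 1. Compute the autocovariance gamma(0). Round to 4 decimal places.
\gamma(0) = 2.5984

Multiply the model equation by X_{t-k} and take expectations. With theta_0 = psi_0 = 1 and psi_j the MA(infinity) weights, this gives
  gamma(k) - sum_i phi_i gamma(k-i) = c_k,
  c_k = sigma^2 * sum_{j=k..q} theta_j psi_{j-k}   (c_k = 0 for k > q),
using gamma(-m) = gamma(m).
Pure AR (q = 0): c_0 = sigma^2 = 1, c_k = 0 for k >= 1.
Equations for k = 0, 1, 2 (AR order 2, c_2 = 0):
  (E0) gamma(0) = phi_1 gamma(1) + phi_2 gamma(2) + c_0
  (E1) gamma(1) = phi_1 gamma(0) + phi_2 gamma(1) + c_1
  (E2) gamma(2) = phi_1 gamma(1) + phi_2 gamma(0)
From (E1): gamma(1) = A gamma(0) + B with
  A = phi_1 / (1 - phi_2) = -0.329 / 0.479 = -0.686848,   B = c_1 / (1 - phi_2) = 0 / 0.479 = 0.
Insert (E2) into (E0): gamma(0) (1 - phi_2^2) = phi_1 (1 + phi_2) gamma(1) + c_0.
  phi_1 (1 + phi_2) = (-0.329)(1.521) = -0.500409,   1 - phi_2^2 = 0.728559.
Replace gamma(1) by A gamma(0) + B and collect gamma(0):
  gamma(0) [0.728559 - (-0.500409)(-0.686848)] = c_0 = 1
  gamma(0) * 0.384854 = 1
  gamma(0) = 1 / 0.384854 = 2.598386.
Therefore gamma(0) = 2.5984 (to 4 decimal places).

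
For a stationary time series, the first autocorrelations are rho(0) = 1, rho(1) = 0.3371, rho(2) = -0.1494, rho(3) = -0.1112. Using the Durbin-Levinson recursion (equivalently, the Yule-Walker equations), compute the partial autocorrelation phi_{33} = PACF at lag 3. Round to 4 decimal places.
\phi_{33} = 0.0670

The PACF at lag k is phi_{kk}, the last component of the solution
to the Yule-Walker system G_k phi = r_k where
  (G_k)_{ij} = rho(|i - j|), (r_k)_i = rho(i), i,j = 1..k.
Equivalently, Durbin-Levinson gives phi_{kk} iteratively:
  phi_{11} = rho(1)
  phi_{kk} = [rho(k) - sum_{j=1..k-1} phi_{k-1,j} rho(k-j)]
            / [1 - sum_{j=1..k-1} phi_{k-1,j} rho(j)],
  phi_{k,j} = phi_{k-1,j} - phi_{kk} phi_{k-1,k-j},  j = 1..k-1.
Step k = 1:
  phi_11 = rho(1) = 0.3371.
Step k = 2:
  phi_22 = [rho(2) - phi_11 rho(1)] / [1 - phi_11 rho(1)] = [-0.1494 - (0.3371)(0.3371)] / [1 - (0.3371)(0.3371)]
         = -0.26303641 / 0.88636359 = -0.296759.
  Update: phi_21 = phi_11 - phi_22 phi_11 = 0.3371 - (-0.296759)(0.3371) = 0.437137.
Step k = 3:
  phi_33 = [rho(3) - phi_21 rho(2) - phi_22 rho(1)] / [1 - phi_21 rho(1) - phi_22 rho(2)]
    numerator   = -0.1112 - (0.437137)(-0.1494) - (-0.296759)(0.3371) = 0.05414581
    denominator = 1 - (0.437137)(0.3371) - (-0.296759)(-0.1494) = 0.80830516
  phi_33 = 0.05414581 / 0.80830516 = 0.067.
Therefore phi_{33} = 0.0670.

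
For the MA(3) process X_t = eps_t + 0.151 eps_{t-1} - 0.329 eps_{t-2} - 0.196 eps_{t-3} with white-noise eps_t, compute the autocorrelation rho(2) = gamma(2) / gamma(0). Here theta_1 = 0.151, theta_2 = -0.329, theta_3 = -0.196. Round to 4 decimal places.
\rho(2) = -0.3066

For an MA(q) process with theta_0 = 1, the autocovariance is
  gamma(k) = sigma^2 * sum_{i=0..q-k} theta_i * theta_{i+k},
and rho(k) = gamma(k) / gamma(0). Sigma^2 cancels.
  numerator   = (1)*(-0.329) + (0.151)*(-0.196) = -0.358596.
  denominator = (1)^2 + (0.151)^2 + (-0.329)^2 + (-0.196)^2 = 1.169458.
  rho(2) = -0.358596 / 1.169458 = -0.3066.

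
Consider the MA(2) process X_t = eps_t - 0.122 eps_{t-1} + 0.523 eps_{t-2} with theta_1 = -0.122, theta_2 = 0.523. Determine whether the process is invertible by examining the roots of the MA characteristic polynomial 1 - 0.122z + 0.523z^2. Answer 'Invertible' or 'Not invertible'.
\text{Invertible}

The MA(q) characteristic polynomial is P(z) = 1 - 0.122z + 0.523z^2.
Invertibility requires all roots to lie outside the unit circle, i.e. |z| > 1 for every root.
Set 1 + (-0.122) z + (0.523) z^2 = 0, i.e. a z^2 + b z + c = 0 with a = 0.523, b = -0.122, c = 1.
Discriminant D = b^2 - 4ac = (-0.122)^2 - 4*(0.523)*1 = 0.014884 - (2.092) = -2.077116.
D < 0, so the roots are the complex-conjugate pair z = (-b +/- i sqrt(-D)) / (2a) = 0.1166 +/- 1.3778i.
For a conjugate pair |z|^2 = z * conj(z) = (product of roots) = c/a = 1/(0.523) = 1.912046, so |z| = sqrt(1.912046) = 1.3828 for both roots.
Moduli of all roots: 1.3828, 1.3828.
All moduli strictly greater than 1? Yes.
Verdict: Invertible.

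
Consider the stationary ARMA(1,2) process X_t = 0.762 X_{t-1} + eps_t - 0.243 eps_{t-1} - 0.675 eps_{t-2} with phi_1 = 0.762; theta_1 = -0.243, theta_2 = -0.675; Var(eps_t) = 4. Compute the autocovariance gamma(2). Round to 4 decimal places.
\gamma(2) = -1.1275

Multiply the model equation by X_{t-k} and take expectations. With theta_0 = psi_0 = 1 and psi_j the MA(infinity) weights, this gives
  gamma(k) - sum_i phi_i gamma(k-i) = c_k,
  c_k = sigma^2 * sum_{j=k..q} theta_j psi_{j-k}   (c_k = 0 for k > q),
using gamma(-m) = gamma(m).
psi-weights needed (psi_j = theta_j + sum_i phi_i psi_{j-i}):
  psi_1 = theta_1 + phi_1 = -0.243 + (0.762) = 0.519
  psi_2 = theta_2 + phi_1 psi_1 = -0.675 + (0.762)(0.519) = -0.279522
Right-hand sides:
  c_0 = sigma^2 (1 + theta_1 psi_1 + theta_2 psi_2) = 4 * (1 + (-0.243)(0.519) + (-0.675)(-0.279522)) = 4 * 1.06256 = 4.250241
  c_1 = sigma^2 (theta_1 + theta_2 psi_1) = 4 * (-0.243 + (-0.675)(0.519)) = -2.3733
  c_2 = sigma^2 theta_2 = 4 * (-0.675) = -2.7
Equations for k = 0 and k = 1 (AR order 1):
  gamma(0) = phi_1 gamma(1) + c_0
  gamma(1) = phi_1 gamma(0) + c_1
Substituting the second into the first: gamma(0) (1 - phi_1^2) = c_0 + phi_1 c_1, so
  gamma(0) = (c_0 + phi_1 c_1) / (1 - phi_1^2) = (4.250241 + (0.762)(-2.3733)) / (1 - (0.762)^2) = 2.441787 / 0.419356 = 5.822706.
  gamma(1) = phi_1 gamma(0) + c_1 = (0.762)(5.822706) + (-2.3733) = 2.063602.
For k = 2: gamma(2) = phi_1 gamma(1) + c_2
  = (0.762)(2.063602) + (-2.7) = -1.127535.
Therefore gamma(2) = -1.1275 (to 4 decimal places).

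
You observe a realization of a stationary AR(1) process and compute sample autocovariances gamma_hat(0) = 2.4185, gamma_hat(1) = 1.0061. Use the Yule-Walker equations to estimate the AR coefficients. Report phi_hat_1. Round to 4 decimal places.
\hat\phi_{1} = 0.4160

The Yule-Walker equations for an AR(p) process read, in matrix form,
  Gamma_p phi = r_p,   with   (Gamma_p)_{ij} = gamma(|i - j|),
                       (r_p)_i = gamma(i),   i,j = 1..p.
Substitute the sample gammas (Toeplitz matrix and right-hand side of size 1):
  Gamma_p = [[2.4185]]
  r_p     = [1.0061]
With p = 1 this is the single equation gamma(0) phi_1 = gamma(1):
  phi_hat_1 = gamma(1) / gamma(0) = 1.0061 / 2.4185 = 0.4160.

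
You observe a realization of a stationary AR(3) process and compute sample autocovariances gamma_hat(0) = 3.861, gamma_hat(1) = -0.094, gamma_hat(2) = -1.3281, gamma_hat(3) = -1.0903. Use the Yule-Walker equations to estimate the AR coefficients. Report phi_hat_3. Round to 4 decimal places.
\hat\phi_{3} = -0.3430

The Yule-Walker equations for an AR(p) process read, in matrix form,
  Gamma_p phi = r_p,   with   (Gamma_p)_{ij} = gamma(|i - j|),
                       (r_p)_i = gamma(i),   i,j = 1..p.
Substitute the sample gammas (Toeplitz matrix and right-hand side of size 3):
  Gamma_p = [[3.861, -0.094, -1.3281], [-0.094, 3.861, -0.094], [-1.3281, -0.094, 3.861]]
  r_p     = [-0.094, -1.3281, -1.0903]
Written out (R1..R3):
  (R1) 3.861 phi_1 - 0.094 phi_2 - 1.3281 phi_3 = -0.094
  (R2) -0.094 phi_1 + 3.861 phi_2 - 0.094 phi_3 = -1.3281
  (R3) -1.3281 phi_1 - 0.094 phi_2 + 3.861 phi_3 = -1.0903
Gaussian elimination:
  R2 <- R2 - (-0.094/3.861) R1 = R2 - (-0.024346) R1:  3.858711 phi_2 - 0.126334 phi_3 = -1.330389
  R3 <- R3 - (-1.3281/3.861) R1 = R3 - (-0.343978) R1:  -0.126334 phi_2 + 3.404162 phi_3 = -1.122634
  R3 <- R3 - (-0.126334/3.858711) R2 = R3 - (-0.03274) R2:  3.400026 phi_3 = -1.166191
Back-substitution:
  phi_hat_3 = -1.166191 / 3.400026 = -0.342995
  phi_hat_2 = (-1.330389 - (-0.126334)(-0.342995)) / 3.858711 = -0.356005
  phi_hat_1 = (-0.094 - (-0.094)(-0.356005) - (-1.3281)(-0.342995)) / 3.861 = -0.150996
So phi_hat = [-0.1510, -0.3560, -0.3430].
Therefore phi_hat_3 = -0.3430.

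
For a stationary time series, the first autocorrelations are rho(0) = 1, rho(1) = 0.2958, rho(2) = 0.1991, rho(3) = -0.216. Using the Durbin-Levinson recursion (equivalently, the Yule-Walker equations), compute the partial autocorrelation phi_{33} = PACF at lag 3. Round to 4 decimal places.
\phi_{33} = -0.3381

The PACF at lag k is phi_{kk}, the last component of the solution
to the Yule-Walker system G_k phi = r_k where
  (G_k)_{ij} = rho(|i - j|), (r_k)_i = rho(i), i,j = 1..k.
Equivalently, Durbin-Levinson gives phi_{kk} iteratively:
  phi_{11} = rho(1)
  phi_{kk} = [rho(k) - sum_{j=1..k-1} phi_{k-1,j} rho(k-j)]
            / [1 - sum_{j=1..k-1} phi_{k-1,j} rho(j)],
  phi_{k,j} = phi_{k-1,j} - phi_{kk} phi_{k-1,k-j},  j = 1..k-1.
Step k = 1:
  phi_11 = rho(1) = 0.2958.
Step k = 2:
  phi_22 = [rho(2) - phi_11 rho(1)] / [1 - phi_11 rho(1)] = [0.1991 - (0.2958)(0.2958)] / [1 - (0.2958)(0.2958)]
         = 0.11160236 / 0.91250236 = 0.122304.
  Update: phi_21 = phi_11 - phi_22 phi_11 = 0.2958 - (0.122304)(0.2958) = 0.259623.
Step k = 3:
  phi_33 = [rho(3) - phi_21 rho(2) - phi_22 rho(1)] / [1 - phi_21 rho(1) - phi_22 rho(2)]
    numerator   = -0.216 - (0.259623)(0.1991) - (0.122304)(0.2958) = -0.30386827
    denominator = 1 - (0.259623)(0.2958) - (0.122304)(0.1991) = 0.89885299
  phi_33 = -0.30386827 / 0.89885299 = -0.3381.
Therefore phi_{33} = -0.3381.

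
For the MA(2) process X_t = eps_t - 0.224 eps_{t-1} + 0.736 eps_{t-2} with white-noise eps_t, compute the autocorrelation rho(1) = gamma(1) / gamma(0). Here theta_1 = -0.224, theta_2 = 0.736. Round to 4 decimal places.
\rho(1) = -0.2443

For an MA(q) process with theta_0 = 1, the autocovariance is
  gamma(k) = sigma^2 * sum_{i=0..q-k} theta_i * theta_{i+k},
and rho(k) = gamma(k) / gamma(0). Sigma^2 cancels.
  numerator   = (1)*(-0.224) + (-0.224)*(0.736) = -0.388864.
  denominator = (1)^2 + (-0.224)^2 + (0.736)^2 = 1.591872.
  rho(1) = -0.388864 / 1.591872 = -0.2443.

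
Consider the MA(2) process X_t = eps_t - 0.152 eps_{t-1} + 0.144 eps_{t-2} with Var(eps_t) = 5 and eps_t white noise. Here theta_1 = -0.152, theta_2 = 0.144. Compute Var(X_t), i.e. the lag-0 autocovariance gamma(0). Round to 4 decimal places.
\gamma(0) = 5.2192

For an MA(q) process X_t = eps_t + sum_i theta_i eps_{t-i} with
Var(eps_t) = sigma^2, the variance is
  gamma(0) = sigma^2 * (1 + sum_i theta_i^2).
  sum_i theta_i^2 = (-0.152)^2 + (0.144)^2 = 0.023104 + 0.020736 = 0.04384.
  gamma(0) = 5 * (1 + 0.04384) = 5 * 1.04384 = 5.2192.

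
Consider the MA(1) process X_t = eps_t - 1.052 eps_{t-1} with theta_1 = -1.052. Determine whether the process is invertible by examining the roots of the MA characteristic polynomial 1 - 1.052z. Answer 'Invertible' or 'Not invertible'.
\text{Not invertible}

The MA(q) characteristic polynomial is P(z) = 1 - 1.052z.
Invertibility requires all roots to lie outside the unit circle, i.e. |z| > 1 for every root.
This is linear in z: 1 + (-1.052) z = 0  =>  z = -1/(-1.052) = 0.95057,  |z| = 0.95057.
Moduli of all roots: 0.9506.
All moduli strictly greater than 1? No.
Verdict: Not invertible.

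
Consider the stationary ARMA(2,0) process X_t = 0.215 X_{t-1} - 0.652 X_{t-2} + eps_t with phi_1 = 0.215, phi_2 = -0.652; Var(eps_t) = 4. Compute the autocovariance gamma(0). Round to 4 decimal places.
\gamma(0) = 7.0777

Multiply the model equation by X_{t-k} and take expectations. With theta_0 = psi_0 = 1 and psi_j the MA(infinity) weights, this gives
  gamma(k) - sum_i phi_i gamma(k-i) = c_k,
  c_k = sigma^2 * sum_{j=k..q} theta_j psi_{j-k}   (c_k = 0 for k > q),
using gamma(-m) = gamma(m).
Pure AR (q = 0): c_0 = sigma^2 = 4, c_k = 0 for k >= 1.
Equations for k = 0, 1, 2 (AR order 2, c_2 = 0):
  (E0) gamma(0) = phi_1 gamma(1) + phi_2 gamma(2) + c_0
  (E1) gamma(1) = phi_1 gamma(0) + phi_2 gamma(1) + c_1
  (E2) gamma(2) = phi_1 gamma(1) + phi_2 gamma(0)
From (E1): gamma(1) = A gamma(0) + B with
  A = phi_1 / (1 - phi_2) = 0.215 / 1.652 = 0.130145,   B = c_1 / (1 - phi_2) = 0 / 1.652 = 0.
Insert (E2) into (E0): gamma(0) (1 - phi_2^2) = phi_1 (1 + phi_2) gamma(1) + c_0.
  phi_1 (1 + phi_2) = (0.215)(0.348) = 0.07482,   1 - phi_2^2 = 0.574896.
Replace gamma(1) by A gamma(0) + B and collect gamma(0):
  gamma(0) [0.574896 - (0.07482)(0.130145)] = c_0 = 4
  gamma(0) * 0.565159 = 4
  gamma(0) = 4 / 0.565159 = 7.07766.
Therefore gamma(0) = 7.0777 (to 4 decimal places).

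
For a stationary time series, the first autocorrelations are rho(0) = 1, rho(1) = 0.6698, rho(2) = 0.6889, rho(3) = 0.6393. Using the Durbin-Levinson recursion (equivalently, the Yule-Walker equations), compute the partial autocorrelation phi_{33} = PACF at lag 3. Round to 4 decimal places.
\phi_{33} = 0.1949

The PACF at lag k is phi_{kk}, the last component of the solution
to the Yule-Walker system G_k phi = r_k where
  (G_k)_{ij} = rho(|i - j|), (r_k)_i = rho(i), i,j = 1..k.
Equivalently, Durbin-Levinson gives phi_{kk} iteratively:
  phi_{11} = rho(1)
  phi_{kk} = [rho(k) - sum_{j=1..k-1} phi_{k-1,j} rho(k-j)]
            / [1 - sum_{j=1..k-1} phi_{k-1,j} rho(j)],
  phi_{k,j} = phi_{k-1,j} - phi_{kk} phi_{k-1,k-j},  j = 1..k-1.
Step k = 1:
  phi_11 = rho(1) = 0.6698.
Step k = 2:
  phi_22 = [rho(2) - phi_11 rho(1)] / [1 - phi_11 rho(1)] = [0.6889 - (0.6698)(0.6698)] / [1 - (0.6698)(0.6698)]
         = 0.24026796 / 0.55136796 = 0.435767.
  Update: phi_21 = phi_11 - phi_22 phi_11 = 0.6698 - (0.435767)(0.6698) = 0.377923.
Step k = 3:
  phi_33 = [rho(3) - phi_21 rho(2) - phi_22 rho(1)] / [1 - phi_21 rho(1) - phi_22 rho(2)]
    numerator   = 0.6393 - (0.377923)(0.6889) - (0.435767)(0.6698) = 0.08707193
    denominator = 1 - (0.377923)(0.6698) - (0.435767)(0.6889) = 0.44666711
  phi_33 = 0.08707193 / 0.44666711 = 0.1949.
Therefore phi_{33} = 0.1949.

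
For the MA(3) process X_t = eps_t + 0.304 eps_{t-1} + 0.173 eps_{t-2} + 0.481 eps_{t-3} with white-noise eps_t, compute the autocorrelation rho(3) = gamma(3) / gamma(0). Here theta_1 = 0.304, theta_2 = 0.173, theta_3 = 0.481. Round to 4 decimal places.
\rho(3) = 0.3553

For an MA(q) process with theta_0 = 1, the autocovariance is
  gamma(k) = sigma^2 * sum_{i=0..q-k} theta_i * theta_{i+k},
and rho(k) = gamma(k) / gamma(0). Sigma^2 cancels.
  numerator   = (1)*(0.481) = 0.481.
  denominator = (1)^2 + (0.304)^2 + (0.173)^2 + (0.481)^2 = 1.353706.
  rho(3) = 0.481 / 1.353706 = 0.3553.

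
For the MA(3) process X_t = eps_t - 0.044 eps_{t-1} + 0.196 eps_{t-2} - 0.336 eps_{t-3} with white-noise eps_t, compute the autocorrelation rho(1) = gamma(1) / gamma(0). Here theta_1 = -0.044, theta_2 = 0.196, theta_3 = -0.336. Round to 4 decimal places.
\rho(1) = -0.1027

For an MA(q) process with theta_0 = 1, the autocovariance is
  gamma(k) = sigma^2 * sum_{i=0..q-k} theta_i * theta_{i+k},
and rho(k) = gamma(k) / gamma(0). Sigma^2 cancels.
  numerator   = (1)*(-0.044) + (-0.044)*(0.196) + (0.196)*(-0.336) = -0.11848.
  denominator = (1)^2 + (-0.044)^2 + (0.196)^2 + (-0.336)^2 = 1.153248.
  rho(1) = -0.11848 / 1.153248 = -0.1027.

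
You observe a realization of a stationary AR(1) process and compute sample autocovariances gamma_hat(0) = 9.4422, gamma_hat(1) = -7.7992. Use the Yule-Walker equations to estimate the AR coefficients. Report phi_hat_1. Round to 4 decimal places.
\hat\phi_{1} = -0.8260

The Yule-Walker equations for an AR(p) process read, in matrix form,
  Gamma_p phi = r_p,   with   (Gamma_p)_{ij} = gamma(|i - j|),
                       (r_p)_i = gamma(i),   i,j = 1..p.
Substitute the sample gammas (Toeplitz matrix and right-hand side of size 1):
  Gamma_p = [[9.4422]]
  r_p     = [-7.7992]
With p = 1 this is the single equation gamma(0) phi_1 = gamma(1):
  phi_hat_1 = gamma(1) / gamma(0) = -7.7992 / 9.4422 = -0.8260.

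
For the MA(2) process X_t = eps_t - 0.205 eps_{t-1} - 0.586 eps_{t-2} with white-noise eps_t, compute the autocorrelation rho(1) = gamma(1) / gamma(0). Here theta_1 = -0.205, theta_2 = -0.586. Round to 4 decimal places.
\rho(1) = -0.0613

For an MA(q) process with theta_0 = 1, the autocovariance is
  gamma(k) = sigma^2 * sum_{i=0..q-k} theta_i * theta_{i+k},
and rho(k) = gamma(k) / gamma(0). Sigma^2 cancels.
  numerator   = (1)*(-0.205) + (-0.205)*(-0.586) = -0.08487.
  denominator = (1)^2 + (-0.205)^2 + (-0.586)^2 = 1.385421.
  rho(1) = -0.08487 / 1.385421 = -0.0613.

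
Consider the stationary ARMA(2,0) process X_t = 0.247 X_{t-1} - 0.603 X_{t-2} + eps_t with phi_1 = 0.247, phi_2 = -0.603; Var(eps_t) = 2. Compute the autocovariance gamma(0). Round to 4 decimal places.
\gamma(0) = 3.2192

Multiply the model equation by X_{t-k} and take expectations. With theta_0 = psi_0 = 1 and psi_j the MA(infinity) weights, this gives
  gamma(k) - sum_i phi_i gamma(k-i) = c_k,
  c_k = sigma^2 * sum_{j=k..q} theta_j psi_{j-k}   (c_k = 0 for k > q),
using gamma(-m) = gamma(m).
Pure AR (q = 0): c_0 = sigma^2 = 2, c_k = 0 for k >= 1.
Equations for k = 0, 1, 2 (AR order 2, c_2 = 0):
  (E0) gamma(0) = phi_1 gamma(1) + phi_2 gamma(2) + c_0
  (E1) gamma(1) = phi_1 gamma(0) + phi_2 gamma(1) + c_1
  (E2) gamma(2) = phi_1 gamma(1) + phi_2 gamma(0)
From (E1): gamma(1) = A gamma(0) + B with
  A = phi_1 / (1 - phi_2) = 0.247 / 1.603 = 0.154086,   B = c_1 / (1 - phi_2) = 0 / 1.603 = 0.
Insert (E2) into (E0): gamma(0) (1 - phi_2^2) = phi_1 (1 + phi_2) gamma(1) + c_0.
  phi_1 (1 + phi_2) = (0.247)(0.397) = 0.098059,   1 - phi_2^2 = 0.636391.
Replace gamma(1) by A gamma(0) + B and collect gamma(0):
  gamma(0) [0.636391 - (0.098059)(0.154086)] = c_0 = 2
  gamma(0) * 0.621281 = 2
  gamma(0) = 2 / 0.621281 = 3.219153.
Therefore gamma(0) = 3.2192 (to 4 decimal places).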